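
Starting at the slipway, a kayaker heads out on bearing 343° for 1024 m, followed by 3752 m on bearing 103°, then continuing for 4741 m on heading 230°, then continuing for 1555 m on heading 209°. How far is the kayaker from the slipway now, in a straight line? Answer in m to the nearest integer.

4394 m

Leg 1 (343°, 1024 m): east 1024 sin 343° = -299.39, north 1024 cos 343° = 979.26
Leg 2 (103°, 3752 m): east 3752 sin 103° = 3655.84, north 3752 cos 103° = -844.02
Leg 3 (230°, 4741 m): east 4741 sin 230° = -3631.82, north 4741 cos 230° = -3047.46
Leg 4 (209°, 1555 m): east 1555 sin 209° = -753.88, north 1555 cos 209° = -1360.03
Net: -1029.25 east, -4272.25 north. Distance = √((-1029.25)² + (-4272.25)²) = 4394.482 m.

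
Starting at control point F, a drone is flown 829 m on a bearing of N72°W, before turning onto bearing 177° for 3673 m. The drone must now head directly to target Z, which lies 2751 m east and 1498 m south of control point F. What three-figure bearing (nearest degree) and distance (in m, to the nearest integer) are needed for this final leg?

060°, 3856 m

Leg 1 (N72°W, 829 m): east 829 sin 288° = -788.43, north 829 cos 288° = 256.18
Leg 2 (177°, 3673 m): east 3673 sin 177° = 192.23, north 3673 cos 177° = -3667.97
Current position: (-596.20, -3411.79). Target: (2751, -1498). Remaining: Δeast = 3347.20, Δnorth = 1913.79.
Bearing = atan2(3347.20, 1913.79) mod 360° = 60.24°; distance = √((3347.20)² + (1913.79)²) = 3855.686 m.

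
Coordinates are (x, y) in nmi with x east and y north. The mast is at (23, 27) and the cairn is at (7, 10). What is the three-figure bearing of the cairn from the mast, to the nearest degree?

Δeast = 7 − 23 = -16.00; Δnorth = 10 − 27 = -17.00.
Bearing = atan2(Δeast, Δnorth) mod 360° = 223.26° ≈ 223°.

223°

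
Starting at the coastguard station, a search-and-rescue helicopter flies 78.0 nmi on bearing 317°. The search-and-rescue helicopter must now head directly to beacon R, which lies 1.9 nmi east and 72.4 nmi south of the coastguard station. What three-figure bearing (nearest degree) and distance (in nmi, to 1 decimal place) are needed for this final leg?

Leg 1 (317°, 78.0 nmi): east 78.0 sin 317° = -53.20, north 78.0 cos 317° = 57.05
Current position: (-53.20, 57.05). Target: (1.9, -72.4). Remaining: Δeast = 55.10, Δnorth = -129.45.
Bearing = atan2(55.10, -129.45) mod 360° = 156.94°; distance = √((55.10)² + (-129.45)²) = 140.683 nmi.

157°, 140.7 nmi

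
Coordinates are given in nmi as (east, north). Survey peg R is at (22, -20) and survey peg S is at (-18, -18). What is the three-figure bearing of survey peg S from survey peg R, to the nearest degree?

Δeast = -18 − 22 = -40.00; Δnorth = -18 − -20 = 2.00.
Bearing = atan2(Δeast, Δnorth) mod 360° = 272.86° ≈ 273°.

273°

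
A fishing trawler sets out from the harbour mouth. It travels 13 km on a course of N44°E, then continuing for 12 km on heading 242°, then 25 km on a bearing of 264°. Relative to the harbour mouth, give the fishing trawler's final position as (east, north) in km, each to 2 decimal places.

Leg 1 (N44°E, 13 km): east 13 sin 44° = 9.03, north 13 cos 44° = 9.35
Leg 2 (242°, 12 km): east 12 sin 242° = -10.60, north 12 cos 242° = -5.63
Leg 3 (264°, 25 km): east 25 sin 264° = -24.86, north 25 cos 264° = -2.61
Summing: -26.43 km east, 1.10 km north → (-26.43, 1.10).

(-26.43, 1.10)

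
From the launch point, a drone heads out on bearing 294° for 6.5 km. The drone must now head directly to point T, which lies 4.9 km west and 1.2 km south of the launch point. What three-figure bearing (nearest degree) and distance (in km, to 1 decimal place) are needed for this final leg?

165°, 4.0 km

Leg 1 (294°, 6.5 km): east 6.5 sin 294° = -5.94, north 6.5 cos 294° = 2.64
Current position: (-5.94, 2.64). Target: (-4.9, -1.2). Remaining: Δeast = 1.04, Δnorth = -3.84.
Bearing = atan2(1.04, -3.84) mod 360° = 164.89°; distance = √((1.04)² + (-3.84)²) = 3.981 km.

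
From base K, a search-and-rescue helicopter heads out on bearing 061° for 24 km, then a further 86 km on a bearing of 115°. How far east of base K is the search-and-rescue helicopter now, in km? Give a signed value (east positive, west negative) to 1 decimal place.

98.9 km

Leg 1 (061°, 24 km): east 24 sin 61° = 20.99, north 24 cos 61° = 11.64
Leg 2 (115°, 86 km): east 86 sin 115° = 77.94, north 86 cos 115° = -36.35
Net east component: 98.93 km.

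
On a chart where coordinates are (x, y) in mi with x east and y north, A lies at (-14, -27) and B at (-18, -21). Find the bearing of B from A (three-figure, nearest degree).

326°

Δeast = -18 − -14 = -4.00; Δnorth = -21 − -27 = 6.00.
Bearing = atan2(Δeast, Δnorth) mod 360° = 326.31° ≈ 326°.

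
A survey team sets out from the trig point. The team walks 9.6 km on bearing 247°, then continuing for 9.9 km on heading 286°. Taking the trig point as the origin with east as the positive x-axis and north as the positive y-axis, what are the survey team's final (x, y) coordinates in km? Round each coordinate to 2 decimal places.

(-18.35, -1.02)

Leg 1 (247°, 9.6 km): east 9.6 sin 247° = -8.84, north 9.6 cos 247° = -3.75
Leg 2 (286°, 9.9 km): east 9.9 sin 286° = -9.52, north 9.9 cos 286° = 2.73
Summing: -18.35 km east, -1.02 km north → (-18.35, -1.02).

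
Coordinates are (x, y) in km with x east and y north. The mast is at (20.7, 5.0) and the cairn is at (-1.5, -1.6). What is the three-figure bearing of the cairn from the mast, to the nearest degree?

Δeast = -1.5 − 20.7 = -22.20; Δnorth = -1.6 − 5.0 = -6.60.
Bearing = atan2(Δeast, Δnorth) mod 360° = 253.44° ≈ 253°.

253°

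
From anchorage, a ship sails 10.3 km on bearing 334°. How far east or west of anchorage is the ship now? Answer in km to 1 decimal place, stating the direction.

4.5 km west

Leg 1 (334°, 10.3 km): east 10.3 sin 334° = -4.52, north 10.3 cos 334° = 9.26
Net east component: -4.52 km.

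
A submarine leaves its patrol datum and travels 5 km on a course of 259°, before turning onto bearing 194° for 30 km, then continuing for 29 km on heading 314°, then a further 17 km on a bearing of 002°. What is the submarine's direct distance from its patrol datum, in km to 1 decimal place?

Leg 1 (259°, 5 km): east 5 sin 259° = -4.91, north 5 cos 259° = -0.95
Leg 2 (194°, 30 km): east 30 sin 194° = -7.26, north 30 cos 194° = -29.11
Leg 3 (314°, 29 km): east 29 sin 314° = -20.86, north 29 cos 314° = 20.15
Leg 4 (002°, 17 km): east 17 sin 2° = 0.59, north 17 cos 2° = 16.99
Net: -32.43 east, 7.07 north. Distance = √((-32.43)² + (7.07)²) = 33.195 km.

33.2 km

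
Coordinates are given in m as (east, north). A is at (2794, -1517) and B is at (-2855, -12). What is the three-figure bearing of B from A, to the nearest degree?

Δeast = -2855 − 2794 = -5649.00; Δnorth = -12 − -1517 = 1505.00.
Bearing = atan2(Δeast, Δnorth) mod 360° = 284.92° ≈ 285°.

285°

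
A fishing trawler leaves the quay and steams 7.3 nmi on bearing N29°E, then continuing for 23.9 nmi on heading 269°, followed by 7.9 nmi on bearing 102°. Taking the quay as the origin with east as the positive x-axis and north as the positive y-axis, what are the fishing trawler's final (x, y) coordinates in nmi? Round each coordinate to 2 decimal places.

Leg 1 (N29°E, 7.3 nmi): east 7.3 sin 29° = 3.54, north 7.3 cos 29° = 6.38
Leg 2 (269°, 23.9 nmi): east 23.9 sin 269° = -23.90, north 23.9 cos 269° = -0.42
Leg 3 (102°, 7.9 nmi): east 7.9 sin 102° = 7.73, north 7.9 cos 102° = -1.64
Summing: -12.63 nmi east, 4.33 nmi north → (-12.63, 4.33).

(-12.63, 4.33)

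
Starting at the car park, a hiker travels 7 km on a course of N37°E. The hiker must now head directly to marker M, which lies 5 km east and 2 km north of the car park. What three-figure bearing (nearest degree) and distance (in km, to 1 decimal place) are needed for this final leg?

Leg 1 (N37°E, 7 km): east 7 sin 37° = 4.21, north 7 cos 37° = 5.59
Current position: (4.21, 5.59). Target: (5, 2). Remaining: Δeast = 0.79, Δnorth = -3.59.
Bearing = atan2(0.79, -3.59) mod 360° = 167.63°; distance = √((0.79)² + (-3.59)²) = 3.676 km.

168°, 3.7 km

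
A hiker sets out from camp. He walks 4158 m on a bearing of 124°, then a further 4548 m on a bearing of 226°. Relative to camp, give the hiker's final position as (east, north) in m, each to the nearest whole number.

Leg 1 (124°, 4158 m): east 4158 sin 124° = 3447.14, north 4158 cos 124° = -2325.12
Leg 2 (226°, 4548 m): east 4548 sin 226° = -3271.56, north 4548 cos 226° = -3159.31
Summing: 175.58 m east, -5484.43 m north → (176, -5484).

(176, -5484)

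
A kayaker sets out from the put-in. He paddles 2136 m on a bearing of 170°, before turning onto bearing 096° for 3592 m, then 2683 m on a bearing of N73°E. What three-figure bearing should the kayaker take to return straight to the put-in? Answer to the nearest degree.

285°

Leg 1 (170°, 2136 m): east 2136 sin 170° = 370.91, north 2136 cos 170° = -2103.55
Leg 2 (096°, 3592 m): east 3592 sin 96° = 3572.32, north 3592 cos 96° = -375.47
Leg 3 (N73°E, 2683 m): east 2683 sin 73° = 2565.77, north 2683 cos 73° = 784.43
Net displacement: 6509.00 east, -1694.58 north. Direction back to start is (-6509.00, 1694.58): bearing = atan2(-6509.00, 1694.58) mod 360° = 284.59° ≈ 285°.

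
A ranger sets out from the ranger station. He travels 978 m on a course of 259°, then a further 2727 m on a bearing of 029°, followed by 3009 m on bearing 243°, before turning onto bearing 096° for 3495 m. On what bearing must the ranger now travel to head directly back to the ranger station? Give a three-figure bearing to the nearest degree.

248°

Leg 1 (259°, 978 m): east 978 sin 259° = -960.03, north 978 cos 259° = -186.61
Leg 2 (029°, 2727 m): east 2727 sin 29° = 1322.08, north 2727 cos 29° = 2385.09
Leg 3 (243°, 3009 m): east 3009 sin 243° = -2681.04, north 3009 cos 243° = -1366.06
Leg 4 (096°, 3495 m): east 3495 sin 96° = 3475.85, north 3495 cos 96° = -365.33
Net displacement: 1156.86 east, 467.09 north. Direction back to start is (-1156.86, -467.09): bearing = atan2(-1156.86, -467.09) mod 360° = 248.01° ≈ 248°.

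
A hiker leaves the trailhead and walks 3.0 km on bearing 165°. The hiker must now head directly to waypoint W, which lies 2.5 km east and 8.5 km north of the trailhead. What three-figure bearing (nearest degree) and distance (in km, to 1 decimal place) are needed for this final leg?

Leg 1 (165°, 3.0 km): east 3.0 sin 165° = 0.78, north 3.0 cos 165° = -2.90
Current position: (0.78, -2.90). Target: (2.5, 8.5). Remaining: Δeast = 1.72, Δnorth = 11.40.
Bearing = atan2(1.72, 11.40) mod 360° = 8.60°; distance = √((1.72)² + (11.40)²) = 11.527 km.

009°, 11.5 km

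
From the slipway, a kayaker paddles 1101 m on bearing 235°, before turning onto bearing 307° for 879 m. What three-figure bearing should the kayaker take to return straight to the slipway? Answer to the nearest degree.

Leg 1 (235°, 1101 m): east 1101 sin 235° = -901.89, north 1101 cos 235° = -631.51
Leg 2 (307°, 879 m): east 879 sin 307° = -702.00, north 879 cos 307° = 529.00
Net displacement: -1603.89 east, -102.51 north. Direction back to start is (1603.89, 102.51): bearing = atan2(1603.89, 102.51) mod 360° = 86.34° ≈ 086°.

086°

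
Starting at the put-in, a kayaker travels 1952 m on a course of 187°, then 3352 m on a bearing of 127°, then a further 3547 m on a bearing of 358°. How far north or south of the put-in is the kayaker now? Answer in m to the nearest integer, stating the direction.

Leg 1 (187°, 1952 m): east 1952 sin 187° = -237.89, north 1952 cos 187° = -1937.45
Leg 2 (127°, 3352 m): east 3352 sin 127° = 2677.03, north 3352 cos 127° = -2017.28
Leg 3 (358°, 3547 m): east 3547 sin 358° = -123.79, north 3547 cos 358° = 3544.84
Net north component: -409.89 m.

410 m south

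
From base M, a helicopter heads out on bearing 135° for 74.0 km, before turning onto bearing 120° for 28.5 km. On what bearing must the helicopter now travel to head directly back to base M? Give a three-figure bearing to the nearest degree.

Leg 1 (135°, 74.0 km): east 74.0 sin 135° = 52.33, north 74.0 cos 135° = -52.33
Leg 2 (120°, 28.5 km): east 28.5 sin 120° = 24.68, north 28.5 cos 120° = -14.25
Net displacement: 77.01 east, -66.58 north. Direction back to start is (-77.01, 66.58): bearing = atan2(-77.01, 66.58) mod 360° = 310.84° ≈ 311°.

311°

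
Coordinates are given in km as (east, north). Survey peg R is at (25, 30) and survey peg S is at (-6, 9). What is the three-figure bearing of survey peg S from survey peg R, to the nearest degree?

236°

Δeast = -6 − 25 = -31.00; Δnorth = 9 − 30 = -21.00.
Bearing = atan2(Δeast, Δnorth) mod 360° = 235.89° ≈ 236°.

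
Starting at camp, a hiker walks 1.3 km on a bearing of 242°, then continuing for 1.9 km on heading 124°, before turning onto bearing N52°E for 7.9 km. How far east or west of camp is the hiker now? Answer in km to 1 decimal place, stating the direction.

6.7 km east

Leg 1 (242°, 1.3 km): east 1.3 sin 242° = -1.15, north 1.3 cos 242° = -0.61
Leg 2 (124°, 1.9 km): east 1.9 sin 124° = 1.58, north 1.9 cos 124° = -1.06
Leg 3 (N52°E, 7.9 km): east 7.9 sin 52° = 6.23, north 7.9 cos 52° = 4.86
Net east component: 6.65 km.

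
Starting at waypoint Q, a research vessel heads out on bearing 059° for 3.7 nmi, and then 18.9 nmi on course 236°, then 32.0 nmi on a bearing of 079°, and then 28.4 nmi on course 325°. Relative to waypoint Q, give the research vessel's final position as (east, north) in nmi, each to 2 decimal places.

Leg 1 (059°, 3.7 nmi): east 3.7 sin 59° = 3.17, north 3.7 cos 59° = 1.91
Leg 2 (236°, 18.9 nmi): east 18.9 sin 236° = -15.67, north 18.9 cos 236° = -10.57
Leg 3 (079°, 32.0 nmi): east 32.0 sin 79° = 31.41, north 32.0 cos 79° = 6.11
Leg 4 (325°, 28.4 nmi): east 28.4 sin 325° = -16.29, north 28.4 cos 325° = 23.26
Summing: 2.63 nmi east, 20.71 nmi north → (2.63, 20.71).

(2.63, 20.71)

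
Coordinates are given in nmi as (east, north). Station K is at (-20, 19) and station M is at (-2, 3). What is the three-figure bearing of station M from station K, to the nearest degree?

132°

Δeast = -2 − -20 = 18.00; Δnorth = 3 − 19 = -16.00.
Bearing = atan2(Δeast, Δnorth) mod 360° = 131.63° ≈ 132°.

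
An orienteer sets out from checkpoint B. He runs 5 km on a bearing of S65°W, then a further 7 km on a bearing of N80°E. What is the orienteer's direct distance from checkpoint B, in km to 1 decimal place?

Leg 1 (S65°W, 5 km): east 5 sin 245° = -4.53, north 5 cos 245° = -2.11
Leg 2 (N80°E, 7 km): east 7 sin 80° = 6.89, north 7 cos 80° = 1.22
Net: 2.36 east, -0.90 north. Distance = √((2.36)² + (-0.90)²) = 2.527 km.

2.5 km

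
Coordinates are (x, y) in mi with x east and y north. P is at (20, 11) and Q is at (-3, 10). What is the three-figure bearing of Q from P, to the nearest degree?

268°

Δeast = -3 − 20 = -23.00; Δnorth = 10 − 11 = -1.00.
Bearing = atan2(Δeast, Δnorth) mod 360° = 267.51° ≈ 268°.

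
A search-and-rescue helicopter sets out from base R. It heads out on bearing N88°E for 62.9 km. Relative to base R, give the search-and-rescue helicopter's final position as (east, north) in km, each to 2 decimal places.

(62.86, 2.20)

Leg 1 (N88°E, 62.9 km): east 62.9 sin 88° = 62.86, north 62.9 cos 88° = 2.20
Summing: 62.86 km east, 2.20 km north → (62.86, 2.20).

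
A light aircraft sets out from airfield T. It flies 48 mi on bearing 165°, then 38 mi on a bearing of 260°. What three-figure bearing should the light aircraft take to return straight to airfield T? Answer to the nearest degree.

Leg 1 (165°, 48 mi): east 48 sin 165° = 12.42, north 48 cos 165° = -46.36
Leg 2 (260°, 38 mi): east 38 sin 260° = -37.42, north 38 cos 260° = -6.60
Net displacement: -25.00 east, -52.96 north. Direction back to start is (25.00, 52.96): bearing = atan2(25.00, 52.96) mod 360° = 25.27° ≈ 025°.

025°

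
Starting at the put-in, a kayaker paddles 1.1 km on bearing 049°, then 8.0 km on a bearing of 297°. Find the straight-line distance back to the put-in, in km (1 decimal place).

Leg 1 (049°, 1.1 km): east 1.1 sin 49° = 0.83, north 1.1 cos 49° = 0.72
Leg 2 (297°, 8.0 km): east 8.0 sin 297° = -7.13, north 8.0 cos 297° = 3.63
Net: -6.30 east, 4.35 north. Distance = √((-6.30)² + (4.35)²) = 7.656 km.

7.7 km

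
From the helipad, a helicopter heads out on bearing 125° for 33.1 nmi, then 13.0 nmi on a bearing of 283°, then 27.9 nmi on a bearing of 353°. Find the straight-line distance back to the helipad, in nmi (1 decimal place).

Leg 1 (125°, 33.1 nmi): east 33.1 sin 125° = 27.11, north 33.1 cos 125° = -18.99
Leg 2 (283°, 13.0 nmi): east 13.0 sin 283° = -12.67, north 13.0 cos 283° = 2.92
Leg 3 (353°, 27.9 nmi): east 27.9 sin 353° = -3.40, north 27.9 cos 353° = 27.69
Net: 11.05 east, 11.63 north. Distance = √((11.05)² + (11.63)²) = 16.041 nmi.

16.0 nmi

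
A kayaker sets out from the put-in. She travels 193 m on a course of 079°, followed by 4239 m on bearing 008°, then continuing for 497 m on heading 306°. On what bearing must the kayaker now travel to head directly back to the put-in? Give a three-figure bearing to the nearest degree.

185°

Leg 1 (079°, 193 m): east 193 sin 79° = 189.45, north 193 cos 79° = 36.83
Leg 2 (008°, 4239 m): east 4239 sin 8° = 589.95, north 4239 cos 8° = 4197.75
Leg 3 (306°, 497 m): east 497 sin 306° = -402.08, north 497 cos 306° = 292.13
Net displacement: 377.33 east, 4526.70 north. Direction back to start is (-377.33, -4526.70): bearing = atan2(-377.33, -4526.70) mod 360° = 184.76° ≈ 185°.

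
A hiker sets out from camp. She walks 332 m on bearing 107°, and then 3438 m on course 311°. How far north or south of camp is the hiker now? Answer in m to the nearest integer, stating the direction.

Leg 1 (107°, 332 m): east 332 sin 107° = 317.49, north 332 cos 107° = -97.07
Leg 2 (311°, 3438 m): east 3438 sin 311° = -2594.69, north 3438 cos 311° = 2255.53
Net north component: 2158.46 m.

2158 m north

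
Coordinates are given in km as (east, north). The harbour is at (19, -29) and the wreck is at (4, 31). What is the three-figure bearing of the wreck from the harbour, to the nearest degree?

Δeast = 4 − 19 = -15.00; Δnorth = 31 − -29 = 60.00.
Bearing = atan2(Δeast, Δnorth) mod 360° = 345.96° ≈ 346°.

346°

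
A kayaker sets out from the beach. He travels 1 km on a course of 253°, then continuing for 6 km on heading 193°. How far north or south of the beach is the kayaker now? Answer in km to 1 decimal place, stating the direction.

6.1 km south

Leg 1 (253°, 1 km): east 1 sin 253° = -0.96, north 1 cos 253° = -0.29
Leg 2 (193°, 6 km): east 6 sin 193° = -1.35, north 6 cos 193° = -5.85
Net north component: -6.14 km.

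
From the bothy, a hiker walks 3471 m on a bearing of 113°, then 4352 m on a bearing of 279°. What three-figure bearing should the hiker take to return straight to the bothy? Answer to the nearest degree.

059°

Leg 1 (113°, 3471 m): east 3471 sin 113° = 3195.07, north 3471 cos 113° = -1356.23
Leg 2 (279°, 4352 m): east 4352 sin 279° = -4298.42, north 4352 cos 279° = 680.80
Net displacement: -1103.35 east, -675.42 north. Direction back to start is (1103.35, 675.42): bearing = atan2(1103.35, 675.42) mod 360° = 58.53° ≈ 059°.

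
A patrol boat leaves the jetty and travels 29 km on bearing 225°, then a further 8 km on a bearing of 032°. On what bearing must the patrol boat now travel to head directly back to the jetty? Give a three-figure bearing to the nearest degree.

Leg 1 (225°, 29 km): east 29 sin 225° = -20.51, north 29 cos 225° = -20.51
Leg 2 (032°, 8 km): east 8 sin 32° = 4.24, north 8 cos 32° = 6.78
Net displacement: -16.27 east, -13.72 north. Direction back to start is (16.27, 13.72): bearing = atan2(16.27, 13.72) mod 360° = 49.85° ≈ 050°.

050°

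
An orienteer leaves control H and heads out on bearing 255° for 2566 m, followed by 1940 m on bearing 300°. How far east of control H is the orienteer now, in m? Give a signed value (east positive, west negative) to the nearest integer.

Leg 1 (255°, 2566 m): east 2566 sin 255° = -2478.57, north 2566 cos 255° = -664.13
Leg 2 (300°, 1940 m): east 1940 sin 300° = -1680.09, north 1940 cos 300° = 970.00
Net east component: -4158.65 m.

-4159 m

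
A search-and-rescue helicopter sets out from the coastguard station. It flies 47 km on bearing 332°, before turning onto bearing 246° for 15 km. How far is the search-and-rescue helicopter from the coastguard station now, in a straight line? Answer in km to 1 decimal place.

50.3 km

Leg 1 (332°, 47 km): east 47 sin 332° = -22.07, north 47 cos 332° = 41.50
Leg 2 (246°, 15 km): east 15 sin 246° = -13.70, north 15 cos 246° = -6.10
Net: -35.77 east, 35.40 north. Distance = √((-35.77)² + (35.40)²) = 50.323 km.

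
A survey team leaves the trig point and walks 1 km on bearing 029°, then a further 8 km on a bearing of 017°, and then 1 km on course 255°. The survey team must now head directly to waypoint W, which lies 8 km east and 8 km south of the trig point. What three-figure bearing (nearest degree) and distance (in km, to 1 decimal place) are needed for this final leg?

159°, 17.4 km

Leg 1 (029°, 1 km): east 1 sin 29° = 0.48, north 1 cos 29° = 0.87
Leg 2 (017°, 8 km): east 8 sin 17° = 2.34, north 8 cos 17° = 7.65
Leg 3 (255°, 1 km): east 1 sin 255° = -0.97, north 1 cos 255° = -0.26
Current position: (1.86, 8.27). Target: (8, -8). Remaining: Δeast = 6.14, Δnorth = -16.27.
Bearing = atan2(6.14, -16.27) mod 360° = 159.31°; distance = √((6.14)² + (-16.27)²) = 17.387 km.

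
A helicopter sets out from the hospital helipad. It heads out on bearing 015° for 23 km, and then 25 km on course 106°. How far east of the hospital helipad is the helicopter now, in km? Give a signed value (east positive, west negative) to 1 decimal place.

Leg 1 (015°, 23 km): east 23 sin 15° = 5.95, north 23 cos 15° = 22.22
Leg 2 (106°, 25 km): east 25 sin 106° = 24.03, north 25 cos 106° = -6.89
Net east component: 29.98 km.

30.0 km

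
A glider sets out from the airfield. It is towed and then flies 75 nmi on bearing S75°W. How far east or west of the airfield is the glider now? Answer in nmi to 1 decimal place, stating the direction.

72.4 nmi west

Leg 1 (S75°W, 75 nmi): east 75 sin 255° = -72.44, north 75 cos 255° = -19.41
Net east component: -72.44 nmi.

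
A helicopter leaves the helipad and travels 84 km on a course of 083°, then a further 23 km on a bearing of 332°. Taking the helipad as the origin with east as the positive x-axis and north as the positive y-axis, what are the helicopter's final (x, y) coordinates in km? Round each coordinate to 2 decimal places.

Leg 1 (083°, 84 km): east 84 sin 83° = 83.37, north 84 cos 83° = 10.24
Leg 2 (332°, 23 km): east 23 sin 332° = -10.80, north 23 cos 332° = 20.31
Summing: 72.58 km east, 30.54 km north → (72.58, 30.54).

(72.58, 30.54)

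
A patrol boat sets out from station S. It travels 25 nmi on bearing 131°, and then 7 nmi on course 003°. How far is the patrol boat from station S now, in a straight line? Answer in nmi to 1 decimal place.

21.4 nmi

Leg 1 (131°, 25 nmi): east 25 sin 131° = 18.87, north 25 cos 131° = -16.40
Leg 2 (003°, 7 nmi): east 7 sin 3° = 0.37, north 7 cos 3° = 6.99
Net: 19.23 east, -9.41 north. Distance = √((19.23)² + (-9.41)²) = 21.413 nmi.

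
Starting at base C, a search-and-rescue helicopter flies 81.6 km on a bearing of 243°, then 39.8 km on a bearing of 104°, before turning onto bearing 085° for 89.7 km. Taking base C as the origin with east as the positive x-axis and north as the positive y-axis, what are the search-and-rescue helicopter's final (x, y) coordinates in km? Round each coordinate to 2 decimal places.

Leg 1 (243°, 81.6 km): east 81.6 sin 243° = -72.71, north 81.6 cos 243° = -37.05
Leg 2 (104°, 39.8 km): east 39.8 sin 104° = 38.62, north 39.8 cos 104° = -9.63
Leg 3 (085°, 89.7 km): east 89.7 sin 85° = 89.36, north 89.7 cos 85° = 7.82
Summing: 55.27 km east, -38.86 km north → (55.27, -38.86).

(55.27, -38.86)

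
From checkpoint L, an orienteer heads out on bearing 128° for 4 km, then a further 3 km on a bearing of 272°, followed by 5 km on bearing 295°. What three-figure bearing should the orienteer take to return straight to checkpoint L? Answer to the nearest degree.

Leg 1 (128°, 4 km): east 4 sin 128° = 3.15, north 4 cos 128° = -2.46
Leg 2 (272°, 3 km): east 3 sin 272° = -3.00, north 3 cos 272° = 0.10
Leg 3 (295°, 5 km): east 5 sin 295° = -4.53, north 5 cos 295° = 2.11
Net displacement: -4.38 east, -0.24 north. Direction back to start is (4.38, 0.24): bearing = atan2(4.38, 0.24) mod 360° = 86.80° ≈ 087°.

087°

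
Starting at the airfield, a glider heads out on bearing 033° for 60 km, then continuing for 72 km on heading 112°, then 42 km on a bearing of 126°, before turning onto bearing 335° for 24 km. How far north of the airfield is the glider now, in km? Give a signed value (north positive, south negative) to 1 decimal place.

20.4 km

Leg 1 (033°, 60 km): east 60 sin 33° = 32.68, north 60 cos 33° = 50.32
Leg 2 (112°, 72 km): east 72 sin 112° = 66.76, north 72 cos 112° = -26.97
Leg 3 (126°, 42 km): east 42 sin 126° = 33.98, north 42 cos 126° = -24.69
Leg 4 (335°, 24 km): east 24 sin 335° = -10.14, north 24 cos 335° = 21.75
Net north component: 20.41 km.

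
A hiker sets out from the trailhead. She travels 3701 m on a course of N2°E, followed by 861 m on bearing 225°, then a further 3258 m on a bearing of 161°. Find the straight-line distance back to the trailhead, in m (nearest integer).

Leg 1 (N2°E, 3701 m): east 3701 sin 2° = 129.16, north 3701 cos 2° = 3698.75
Leg 2 (225°, 861 m): east 861 sin 225° = -608.82, north 861 cos 225° = -608.82
Leg 3 (161°, 3258 m): east 3258 sin 161° = 1060.70, north 3258 cos 161° = -3080.50
Net: 581.05 east, 9.43 north. Distance = √((581.05)² + (9.43)²) = 581.122 m.

581 m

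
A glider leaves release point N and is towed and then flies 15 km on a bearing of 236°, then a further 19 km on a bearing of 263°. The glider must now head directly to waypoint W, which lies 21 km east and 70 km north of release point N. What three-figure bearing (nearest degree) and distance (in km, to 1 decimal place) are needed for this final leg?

Leg 1 (236°, 15 km): east 15 sin 236° = -12.44, north 15 cos 236° = -8.39
Leg 2 (263°, 19 km): east 19 sin 263° = -18.86, north 19 cos 263° = -2.32
Current position: (-31.29, -10.70). Target: (21, 70). Remaining: Δeast = 52.29, Δnorth = 80.70.
Bearing = atan2(52.29, 80.70) mod 360° = 32.94°; distance = √((52.29)² + (80.70)²) = 96.165 km.

033°, 96.2 km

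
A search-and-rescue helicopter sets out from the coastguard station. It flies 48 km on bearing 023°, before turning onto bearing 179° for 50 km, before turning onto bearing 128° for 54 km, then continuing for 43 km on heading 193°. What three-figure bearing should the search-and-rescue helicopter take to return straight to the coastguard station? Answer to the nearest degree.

Leg 1 (023°, 48 km): east 48 sin 23° = 18.76, north 48 cos 23° = 44.18
Leg 2 (179°, 50 km): east 50 sin 179° = 0.87, north 50 cos 179° = -49.99
Leg 3 (128°, 54 km): east 54 sin 128° = 42.55, north 54 cos 128° = -33.25
Leg 4 (193°, 43 km): east 43 sin 193° = -9.67, north 43 cos 193° = -41.90
Net displacement: 52.51 east, -80.95 north. Direction back to start is (-52.51, 80.95): bearing = atan2(-52.51, 80.95) mod 360° = 327.03° ≈ 327°.

327°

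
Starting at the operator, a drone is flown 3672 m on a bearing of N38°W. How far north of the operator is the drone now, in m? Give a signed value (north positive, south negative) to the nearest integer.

2894 m

Leg 1 (N38°W, 3672 m): east 3672 sin 322° = -2260.71, north 3672 cos 322° = 2893.58
Net north component: 2893.58 m.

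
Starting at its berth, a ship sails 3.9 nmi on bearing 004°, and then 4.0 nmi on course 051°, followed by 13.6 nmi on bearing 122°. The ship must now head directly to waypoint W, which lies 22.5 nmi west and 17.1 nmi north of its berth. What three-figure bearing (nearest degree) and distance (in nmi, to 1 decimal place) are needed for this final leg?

Leg 1 (004°, 3.9 nmi): east 3.9 sin 4° = 0.27, north 3.9 cos 4° = 3.89
Leg 2 (051°, 4.0 nmi): east 4.0 sin 51° = 3.11, north 4.0 cos 51° = 2.52
Leg 3 (122°, 13.6 nmi): east 13.6 sin 122° = 11.53, north 13.6 cos 122° = -7.21
Current position: (14.91, -0.80). Target: (-22.5, 17.1). Remaining: Δeast = -37.41, Δnorth = 17.90.
Bearing = atan2(-37.41, 17.90) mod 360° = 295.57°; distance = √((-37.41)² + (17.90)²) = 41.475 nmi.

296°, 41.5 nmi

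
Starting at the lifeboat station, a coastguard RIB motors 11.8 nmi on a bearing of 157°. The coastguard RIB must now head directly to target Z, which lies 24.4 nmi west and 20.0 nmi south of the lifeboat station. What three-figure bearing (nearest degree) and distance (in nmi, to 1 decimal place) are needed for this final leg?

Leg 1 (157°, 11.8 nmi): east 11.8 sin 157° = 4.61, north 11.8 cos 157° = -10.86
Current position: (4.61, -10.86). Target: (-24.4, -20.0). Remaining: Δeast = -29.01, Δnorth = -9.14.
Bearing = atan2(-29.01, -9.14) mod 360° = 252.52°; distance = √((-29.01)² + (-9.14)²) = 30.416 nmi.

253°, 30.4 nmi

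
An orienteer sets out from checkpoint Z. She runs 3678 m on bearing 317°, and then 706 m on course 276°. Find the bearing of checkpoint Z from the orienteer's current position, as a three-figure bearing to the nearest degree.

131°

Leg 1 (317°, 3678 m): east 3678 sin 317° = -2508.39, north 3678 cos 317° = 2689.92
Leg 2 (276°, 706 m): east 706 sin 276° = -702.13, north 706 cos 276° = 73.80
Net displacement: -3210.52 east, 2763.72 north. Direction back to start is (3210.52, -2763.72): bearing = atan2(3210.52, -2763.72) mod 360° = 130.72° ≈ 131°.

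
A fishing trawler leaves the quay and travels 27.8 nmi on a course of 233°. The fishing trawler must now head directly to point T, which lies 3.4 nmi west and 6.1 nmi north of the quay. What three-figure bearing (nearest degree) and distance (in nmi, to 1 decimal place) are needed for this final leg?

Leg 1 (233°, 27.8 nmi): east 27.8 sin 233° = -22.20, north 27.8 cos 233° = -16.73
Current position: (-22.20, -16.73). Target: (-3.4, 6.1). Remaining: Δeast = 18.80, Δnorth = 22.83.
Bearing = atan2(18.80, 22.83) mod 360° = 39.47°; distance = √((18.80)² + (22.83)²) = 29.576 nmi.

039°, 29.6 nmi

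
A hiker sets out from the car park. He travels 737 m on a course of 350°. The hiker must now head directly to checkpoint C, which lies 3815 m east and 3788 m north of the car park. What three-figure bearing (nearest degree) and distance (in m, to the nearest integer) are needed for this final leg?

Leg 1 (350°, 737 m): east 737 sin 350° = -127.98, north 737 cos 350° = 725.80
Current position: (-127.98, 725.80). Target: (3815, 3788). Remaining: Δeast = 3942.98, Δnorth = 3062.20.
Bearing = atan2(3942.98, 3062.20) mod 360° = 52.17°; distance = √((3942.98)² + (3062.20)²) = 4992.407 m.

052°, 4992 m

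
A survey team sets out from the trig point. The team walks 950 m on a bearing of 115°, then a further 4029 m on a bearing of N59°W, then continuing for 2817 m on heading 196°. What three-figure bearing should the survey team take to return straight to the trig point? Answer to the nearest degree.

073°

Leg 1 (115°, 950 m): east 950 sin 115° = 860.99, north 950 cos 115° = -401.49
Leg 2 (N59°W, 4029 m): east 4029 sin 301° = -3453.53, north 4029 cos 301° = 2075.09
Leg 3 (196°, 2817 m): east 2817 sin 196° = -776.47, north 2817 cos 196° = -2707.87
Net displacement: -3369.01 east, -1034.27 north. Direction back to start is (3369.01, 1034.27): bearing = atan2(3369.01, 1034.27) mod 360° = 72.93° ≈ 073°.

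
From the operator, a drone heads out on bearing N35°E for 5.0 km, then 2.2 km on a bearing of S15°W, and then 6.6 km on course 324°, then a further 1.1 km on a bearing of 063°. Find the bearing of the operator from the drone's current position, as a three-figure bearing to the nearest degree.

Leg 1 (N35°E, 5.0 km): east 5.0 sin 35° = 2.87, north 5.0 cos 35° = 4.10
Leg 2 (S15°W, 2.2 km): east 2.2 sin 195° = -0.57, north 2.2 cos 195° = -2.13
Leg 3 (324°, 6.6 km): east 6.6 sin 324° = -3.88, north 6.6 cos 324° = 5.34
Leg 4 (063°, 1.1 km): east 1.1 sin 63° = 0.98, north 1.1 cos 63° = 0.50
Net displacement: -0.60 east, 7.81 north. Direction back to start is (0.60, -7.81): bearing = atan2(0.60, -7.81) mod 360° = 175.60° ≈ 176°.

176°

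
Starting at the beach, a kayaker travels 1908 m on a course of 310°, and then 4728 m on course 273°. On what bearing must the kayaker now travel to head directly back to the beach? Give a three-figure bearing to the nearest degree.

Leg 1 (310°, 1908 m): east 1908 sin 310° = -1461.61, north 1908 cos 310° = 1226.44
Leg 2 (273°, 4728 m): east 4728 sin 273° = -4721.52, north 4728 cos 273° = 247.44
Net displacement: -6183.13 east, 1473.88 north. Direction back to start is (6183.13, -1473.88): bearing = atan2(6183.13, -1473.88) mod 360° = 103.41° ≈ 103°.

103°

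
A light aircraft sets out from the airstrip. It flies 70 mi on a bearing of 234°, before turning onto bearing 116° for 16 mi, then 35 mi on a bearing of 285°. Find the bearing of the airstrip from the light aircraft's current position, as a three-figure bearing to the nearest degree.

063°

Leg 1 (234°, 70 mi): east 70 sin 234° = -56.63, north 70 cos 234° = -41.14
Leg 2 (116°, 16 mi): east 16 sin 116° = 14.38, north 16 cos 116° = -7.01
Leg 3 (285°, 35 mi): east 35 sin 285° = -33.81, north 35 cos 285° = 9.06
Net displacement: -76.06 east, -39.10 north. Direction back to start is (76.06, 39.10): bearing = atan2(76.06, 39.10) mod 360° = 62.79° ≈ 063°.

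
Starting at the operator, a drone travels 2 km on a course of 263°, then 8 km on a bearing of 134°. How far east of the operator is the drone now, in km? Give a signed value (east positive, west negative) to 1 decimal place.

Leg 1 (263°, 2 km): east 2 sin 263° = -1.99, north 2 cos 263° = -0.24
Leg 2 (134°, 8 km): east 8 sin 134° = 5.75, north 8 cos 134° = -5.56
Net east component: 3.77 km.

3.8 km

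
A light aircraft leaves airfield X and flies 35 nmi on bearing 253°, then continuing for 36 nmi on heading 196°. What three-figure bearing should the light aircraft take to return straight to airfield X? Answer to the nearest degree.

044°

Leg 1 (253°, 35 nmi): east 35 sin 253° = -33.47, north 35 cos 253° = -10.23
Leg 2 (196°, 36 nmi): east 36 sin 196° = -9.92, north 36 cos 196° = -34.61
Net displacement: -43.39 east, -44.84 north. Direction back to start is (43.39, 44.84): bearing = atan2(43.39, 44.84) mod 360° = 44.06° ≈ 044°.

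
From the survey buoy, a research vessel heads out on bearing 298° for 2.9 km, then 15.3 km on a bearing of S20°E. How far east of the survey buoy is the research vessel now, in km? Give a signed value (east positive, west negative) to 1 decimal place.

Leg 1 (298°, 2.9 km): east 2.9 sin 298° = -2.56, north 2.9 cos 298° = 1.36
Leg 2 (S20°E, 15.3 km): east 15.3 sin 160° = 5.23, north 15.3 cos 160° = -14.38
Net east component: 2.67 km.

2.7 km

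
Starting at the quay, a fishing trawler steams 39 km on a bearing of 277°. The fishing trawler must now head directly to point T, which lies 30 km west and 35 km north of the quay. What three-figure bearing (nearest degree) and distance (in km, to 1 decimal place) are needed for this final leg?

Leg 1 (277°, 39 km): east 39 sin 277° = -38.71, north 39 cos 277° = 4.75
Current position: (-38.71, 4.75). Target: (-30, 35). Remaining: Δeast = 8.71, Δnorth = 30.25.
Bearing = atan2(8.71, 30.25) mod 360° = 16.06°; distance = √((8.71)² + (30.25)²) = 31.476 km.

016°, 31.5 km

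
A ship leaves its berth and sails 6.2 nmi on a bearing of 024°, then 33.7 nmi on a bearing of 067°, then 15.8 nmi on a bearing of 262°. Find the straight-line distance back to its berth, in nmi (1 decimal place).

24.4 nmi

Leg 1 (024°, 6.2 nmi): east 6.2 sin 24° = 2.52, north 6.2 cos 24° = 5.66
Leg 2 (067°, 33.7 nmi): east 33.7 sin 67° = 31.02, north 33.7 cos 67° = 13.17
Leg 3 (262°, 15.8 nmi): east 15.8 sin 262° = -15.65, north 15.8 cos 262° = -2.20
Net: 17.90 east, 16.63 north. Distance = √((17.90)² + (16.63)²) = 24.432 nmi.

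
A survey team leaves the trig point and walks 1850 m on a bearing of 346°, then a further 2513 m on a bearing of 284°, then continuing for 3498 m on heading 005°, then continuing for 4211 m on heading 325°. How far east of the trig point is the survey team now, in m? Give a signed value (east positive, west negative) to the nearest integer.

Leg 1 (346°, 1850 m): east 1850 sin 346° = -447.56, north 1850 cos 346° = 1795.05
Leg 2 (284°, 2513 m): east 2513 sin 284° = -2438.35, north 2513 cos 284° = 607.95
Leg 3 (005°, 3498 m): east 3498 sin 5° = 304.87, north 3498 cos 5° = 3484.69
Leg 4 (325°, 4211 m): east 4211 sin 325° = -2415.33, north 4211 cos 325° = 3449.45
Net east component: -4996.37 m.

-4996 m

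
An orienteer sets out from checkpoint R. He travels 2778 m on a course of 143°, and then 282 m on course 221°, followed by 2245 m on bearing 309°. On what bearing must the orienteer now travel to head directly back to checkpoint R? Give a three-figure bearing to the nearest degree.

Leg 1 (143°, 2778 m): east 2778 sin 143° = 1671.84, north 2778 cos 143° = -2218.61
Leg 2 (221°, 282 m): east 282 sin 221° = -185.01, north 282 cos 221° = -212.83
Leg 3 (309°, 2245 m): east 2245 sin 309° = -1744.69, north 2245 cos 309° = 1412.82
Net displacement: -257.86 east, -1018.61 north. Direction back to start is (257.86, 1018.61): bearing = atan2(257.86, 1018.61) mod 360° = 14.21° ≈ 014°.

014°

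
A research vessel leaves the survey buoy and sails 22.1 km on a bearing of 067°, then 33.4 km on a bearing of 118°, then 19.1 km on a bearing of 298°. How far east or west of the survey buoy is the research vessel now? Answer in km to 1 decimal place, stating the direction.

33.0 km east

Leg 1 (067°, 22.1 km): east 22.1 sin 67° = 20.34, north 22.1 cos 67° = 8.64
Leg 2 (118°, 33.4 km): east 33.4 sin 118° = 29.49, north 33.4 cos 118° = -15.68
Leg 3 (298°, 19.1 km): east 19.1 sin 298° = -16.86, north 19.1 cos 298° = 8.97
Net east component: 32.97 km.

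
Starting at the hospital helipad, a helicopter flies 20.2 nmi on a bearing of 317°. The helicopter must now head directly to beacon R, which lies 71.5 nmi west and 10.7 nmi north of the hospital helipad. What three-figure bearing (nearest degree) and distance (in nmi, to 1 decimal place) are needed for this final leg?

266°, 57.9 nmi

Leg 1 (317°, 20.2 nmi): east 20.2 sin 317° = -13.78, north 20.2 cos 317° = 14.77
Current position: (-13.78, 14.77). Target: (-71.5, 10.7). Remaining: Δeast = -57.72, Δnorth = -4.07.
Bearing = atan2(-57.72, -4.07) mod 360° = 265.96°; distance = √((-57.72)² + (-4.07)²) = 57.867 nmi.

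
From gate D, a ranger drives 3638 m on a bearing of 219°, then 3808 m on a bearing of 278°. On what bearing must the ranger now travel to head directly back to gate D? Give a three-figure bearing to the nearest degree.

069°

Leg 1 (219°, 3638 m): east 3638 sin 219° = -2289.47, north 3638 cos 219° = -2827.26
Leg 2 (278°, 3808 m): east 3808 sin 278° = -3770.94, north 3808 cos 278° = 529.97
Net displacement: -6060.41 east, -2297.29 north. Direction back to start is (6060.41, 2297.29): bearing = atan2(6060.41, 2297.29) mod 360° = 69.24° ≈ 069°.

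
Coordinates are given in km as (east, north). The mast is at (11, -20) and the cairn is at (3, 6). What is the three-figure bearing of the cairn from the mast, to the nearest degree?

343°

Δeast = 3 − 11 = -8.00; Δnorth = 6 − -20 = 26.00.
Bearing = atan2(Δeast, Δnorth) mod 360° = 342.90° ≈ 343°.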